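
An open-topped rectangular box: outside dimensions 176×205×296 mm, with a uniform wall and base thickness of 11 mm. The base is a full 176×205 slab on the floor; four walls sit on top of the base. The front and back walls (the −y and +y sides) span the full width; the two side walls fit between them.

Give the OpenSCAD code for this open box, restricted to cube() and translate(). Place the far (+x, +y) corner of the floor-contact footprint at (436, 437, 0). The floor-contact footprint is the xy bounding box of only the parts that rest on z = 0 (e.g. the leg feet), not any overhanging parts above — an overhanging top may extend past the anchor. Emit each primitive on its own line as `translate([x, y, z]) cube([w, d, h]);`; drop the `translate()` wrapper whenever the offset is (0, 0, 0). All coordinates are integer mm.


translate([260, 232, 0]) cube([176, 205, 11]);
translate([260, 232, 11]) cube([176, 11, 285]);
translate([260, 426, 11]) cube([176, 11, 285]);
translate([260, 243, 11]) cube([11, 183, 285]);
translate([425, 243, 11]) cube([11, 183, 285]);


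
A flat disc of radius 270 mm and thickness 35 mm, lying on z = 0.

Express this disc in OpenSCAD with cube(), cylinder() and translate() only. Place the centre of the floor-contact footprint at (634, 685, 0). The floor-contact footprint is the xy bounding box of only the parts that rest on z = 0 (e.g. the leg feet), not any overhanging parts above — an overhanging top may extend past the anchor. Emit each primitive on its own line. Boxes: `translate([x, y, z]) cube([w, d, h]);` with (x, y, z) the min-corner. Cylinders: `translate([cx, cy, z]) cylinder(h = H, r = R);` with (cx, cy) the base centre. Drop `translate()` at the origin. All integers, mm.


translate([634, 685, 0]) cylinder(h = 35, r = 270);


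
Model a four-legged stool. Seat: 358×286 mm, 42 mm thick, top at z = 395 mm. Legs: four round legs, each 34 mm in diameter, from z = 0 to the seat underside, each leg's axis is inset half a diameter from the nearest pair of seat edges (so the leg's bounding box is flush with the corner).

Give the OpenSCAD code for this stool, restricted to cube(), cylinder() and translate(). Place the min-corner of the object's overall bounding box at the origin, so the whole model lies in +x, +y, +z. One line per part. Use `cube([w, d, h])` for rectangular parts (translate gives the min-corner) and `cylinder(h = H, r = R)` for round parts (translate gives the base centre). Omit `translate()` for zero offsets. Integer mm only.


// leg_h = 395 - 42 = 353
translate([0, 0, 353]) cube([358, 286, 42]);
translate([17, 17, 0]) cylinder(h = 353, r = 17);
translate([341, 17, 0]) cylinder(h = 353, r = 17);
translate([17, 269, 0]) cylinder(h = 353, r = 17);
translate([341, 269, 0]) cylinder(h = 353, r = 17);


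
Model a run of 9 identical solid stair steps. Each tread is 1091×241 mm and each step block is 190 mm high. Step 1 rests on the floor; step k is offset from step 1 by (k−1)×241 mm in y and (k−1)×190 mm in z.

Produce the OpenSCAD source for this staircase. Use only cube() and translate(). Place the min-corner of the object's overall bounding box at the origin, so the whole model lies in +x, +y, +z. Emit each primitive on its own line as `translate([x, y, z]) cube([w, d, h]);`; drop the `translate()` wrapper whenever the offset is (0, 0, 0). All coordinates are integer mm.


cube([1091, 241, 190]);
translate([0, 241, 190]) cube([1091, 241, 190]);
translate([0, 482, 380]) cube([1091, 241, 190]);
translate([0, 723, 570]) cube([1091, 241, 190]);
translate([0, 964, 760]) cube([1091, 241, 190]);
translate([0, 1205, 950]) cube([1091, 241, 190]);
translate([0, 1446, 1140]) cube([1091, 241, 190]);
translate([0, 1687, 1330]) cube([1091, 241, 190]);
translate([0, 1928, 1520]) cube([1091, 241, 190]);


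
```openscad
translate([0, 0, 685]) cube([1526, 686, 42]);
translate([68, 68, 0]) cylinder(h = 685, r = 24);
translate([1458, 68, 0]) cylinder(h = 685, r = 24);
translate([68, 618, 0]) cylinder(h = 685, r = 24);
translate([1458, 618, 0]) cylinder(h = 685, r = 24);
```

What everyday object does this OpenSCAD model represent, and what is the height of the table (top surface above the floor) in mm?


A table. The table height is 727 mm.

A 1526×686×42 slab sits at z = 685 on four Ø48 mm round legs — a table. The top surface is at 685 + 42 = 727 mm.


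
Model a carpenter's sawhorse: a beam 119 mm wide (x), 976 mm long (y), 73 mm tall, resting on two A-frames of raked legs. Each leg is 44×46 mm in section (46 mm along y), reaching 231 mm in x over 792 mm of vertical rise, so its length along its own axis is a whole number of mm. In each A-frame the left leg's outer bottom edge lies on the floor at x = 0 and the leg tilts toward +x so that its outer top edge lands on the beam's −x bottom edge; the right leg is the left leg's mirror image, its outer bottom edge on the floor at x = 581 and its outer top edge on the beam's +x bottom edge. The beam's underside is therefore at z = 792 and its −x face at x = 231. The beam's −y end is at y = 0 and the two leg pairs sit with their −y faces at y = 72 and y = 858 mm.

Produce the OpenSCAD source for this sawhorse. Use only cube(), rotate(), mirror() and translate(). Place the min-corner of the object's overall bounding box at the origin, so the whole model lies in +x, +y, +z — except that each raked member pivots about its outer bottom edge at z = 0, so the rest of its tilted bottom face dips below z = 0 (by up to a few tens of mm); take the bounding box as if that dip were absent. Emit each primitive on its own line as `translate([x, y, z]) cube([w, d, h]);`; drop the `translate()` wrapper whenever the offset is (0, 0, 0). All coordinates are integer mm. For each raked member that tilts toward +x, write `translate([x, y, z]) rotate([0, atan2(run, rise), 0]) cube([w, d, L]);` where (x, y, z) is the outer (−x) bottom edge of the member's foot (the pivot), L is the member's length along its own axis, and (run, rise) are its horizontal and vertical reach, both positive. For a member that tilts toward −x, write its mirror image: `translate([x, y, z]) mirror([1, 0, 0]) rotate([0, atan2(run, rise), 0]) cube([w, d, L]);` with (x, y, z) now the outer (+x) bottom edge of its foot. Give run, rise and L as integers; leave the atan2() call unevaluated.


translate([231, 0, 792]) cube([119, 976, 73]);
translate([0, 72, 0]) rotate([0, atan2(231, 792), 0]) cube([44, 46, 825]);
translate([581, 72, 0]) mirror([1, 0, 0]) rotate([0, atan2(231, 792), 0]) cube([44, 46, 825]);
translate([0, 858, 0]) rotate([0, atan2(231, 792), 0]) cube([44, 46, 825]);
translate([581, 858, 0]) mirror([1, 0, 0]) rotate([0, atan2(231, 792), 0]) cube([44, 46, 825]);


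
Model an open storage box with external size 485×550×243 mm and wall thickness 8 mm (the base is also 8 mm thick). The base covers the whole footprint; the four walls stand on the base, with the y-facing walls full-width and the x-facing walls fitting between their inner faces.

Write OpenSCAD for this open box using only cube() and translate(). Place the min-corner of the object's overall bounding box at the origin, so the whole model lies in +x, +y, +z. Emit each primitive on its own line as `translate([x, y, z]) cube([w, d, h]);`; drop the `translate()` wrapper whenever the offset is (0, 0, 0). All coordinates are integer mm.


cube([485, 550, 8]);
translate([0, 0, 8]) cube([485, 8, 235]);
translate([0, 542, 8]) cube([485, 8, 235]);
translate([0, 8, 8]) cube([8, 534, 235]);
translate([477, 8, 8]) cube([8, 534, 235]);


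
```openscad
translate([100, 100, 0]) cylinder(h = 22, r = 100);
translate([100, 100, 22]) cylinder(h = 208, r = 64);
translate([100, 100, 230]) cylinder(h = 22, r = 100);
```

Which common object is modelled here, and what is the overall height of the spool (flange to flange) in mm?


A spool. The overall height is 252 mm.

Three coaxial cylinders, large–small–large — a spool. Two 22 mm flanges and a 208 mm core give 22 + 208 + 22 = 252 mm.


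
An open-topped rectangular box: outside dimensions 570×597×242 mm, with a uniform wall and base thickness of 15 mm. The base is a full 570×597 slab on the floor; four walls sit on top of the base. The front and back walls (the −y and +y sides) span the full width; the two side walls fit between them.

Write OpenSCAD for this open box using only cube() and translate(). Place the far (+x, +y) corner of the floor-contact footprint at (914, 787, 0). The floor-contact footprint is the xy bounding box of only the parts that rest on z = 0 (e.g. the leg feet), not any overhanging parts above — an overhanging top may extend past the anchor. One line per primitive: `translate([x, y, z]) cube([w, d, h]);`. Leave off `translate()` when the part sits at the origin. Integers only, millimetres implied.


translate([344, 190, 0]) cube([570, 597, 15]);
translate([344, 190, 15]) cube([570, 15, 227]);
translate([344, 772, 15]) cube([570, 15, 227]);
translate([344, 205, 15]) cube([15, 567, 227]);
translate([899, 205, 15]) cube([15, 567, 227]);


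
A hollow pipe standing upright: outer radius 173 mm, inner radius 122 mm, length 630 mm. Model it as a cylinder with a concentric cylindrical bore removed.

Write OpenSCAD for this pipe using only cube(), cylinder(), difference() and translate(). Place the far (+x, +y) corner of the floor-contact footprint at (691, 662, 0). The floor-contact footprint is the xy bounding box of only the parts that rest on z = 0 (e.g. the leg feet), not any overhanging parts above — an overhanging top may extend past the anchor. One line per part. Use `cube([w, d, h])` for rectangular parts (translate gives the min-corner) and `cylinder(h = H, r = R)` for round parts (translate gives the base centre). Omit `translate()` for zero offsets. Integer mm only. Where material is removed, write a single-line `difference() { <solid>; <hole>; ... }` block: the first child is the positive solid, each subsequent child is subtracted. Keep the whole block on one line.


difference() { translate([518, 489, 0]) cylinder(h = 630, r = 173); translate([518, 489, 0]) cylinder(h = 630, r = 122); }


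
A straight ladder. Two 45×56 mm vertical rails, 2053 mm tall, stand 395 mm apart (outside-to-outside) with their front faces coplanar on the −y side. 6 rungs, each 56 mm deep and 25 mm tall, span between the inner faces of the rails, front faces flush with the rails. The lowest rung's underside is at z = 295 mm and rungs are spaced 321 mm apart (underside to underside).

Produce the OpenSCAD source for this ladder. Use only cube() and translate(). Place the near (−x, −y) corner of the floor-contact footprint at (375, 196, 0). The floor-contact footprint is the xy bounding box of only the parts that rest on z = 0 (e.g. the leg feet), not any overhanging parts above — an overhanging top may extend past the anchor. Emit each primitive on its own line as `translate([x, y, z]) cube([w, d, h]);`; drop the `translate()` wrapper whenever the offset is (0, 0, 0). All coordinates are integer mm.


// rung span = 395 - 2*45 = 305
// rung[k] z = 295 + k*321
translate([375, 196, 0]) cube([45, 56, 2053]);
translate([725, 196, 0]) cube([45, 56, 2053]);
translate([420, 196, 295]) cube([305, 56, 25]);
translate([420, 196, 616]) cube([305, 56, 25]);
translate([420, 196, 937]) cube([305, 56, 25]);
translate([420, 196, 1258]) cube([305, 56, 25]);
translate([420, 196, 1579]) cube([305, 56, 25]);
translate([420, 196, 1900]) cube([305, 56, 25]);


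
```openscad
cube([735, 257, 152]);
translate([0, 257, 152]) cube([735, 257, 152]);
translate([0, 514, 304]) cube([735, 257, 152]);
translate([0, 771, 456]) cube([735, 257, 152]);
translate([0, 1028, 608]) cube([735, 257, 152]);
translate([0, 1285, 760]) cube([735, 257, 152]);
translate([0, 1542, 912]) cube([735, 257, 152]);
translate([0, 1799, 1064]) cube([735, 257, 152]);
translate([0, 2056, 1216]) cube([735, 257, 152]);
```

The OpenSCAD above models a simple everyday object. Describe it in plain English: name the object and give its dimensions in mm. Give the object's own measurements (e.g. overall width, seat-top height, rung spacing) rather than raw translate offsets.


A straight staircase of 9 solid steps. Each step is 735 mm wide (x), 257 mm deep (y, the going) and 152 mm tall (the rise). The first step rests on the floor; each subsequent step sits one going further in +y and one rise higher in +z, directly behind and above the previous step with no overlap.


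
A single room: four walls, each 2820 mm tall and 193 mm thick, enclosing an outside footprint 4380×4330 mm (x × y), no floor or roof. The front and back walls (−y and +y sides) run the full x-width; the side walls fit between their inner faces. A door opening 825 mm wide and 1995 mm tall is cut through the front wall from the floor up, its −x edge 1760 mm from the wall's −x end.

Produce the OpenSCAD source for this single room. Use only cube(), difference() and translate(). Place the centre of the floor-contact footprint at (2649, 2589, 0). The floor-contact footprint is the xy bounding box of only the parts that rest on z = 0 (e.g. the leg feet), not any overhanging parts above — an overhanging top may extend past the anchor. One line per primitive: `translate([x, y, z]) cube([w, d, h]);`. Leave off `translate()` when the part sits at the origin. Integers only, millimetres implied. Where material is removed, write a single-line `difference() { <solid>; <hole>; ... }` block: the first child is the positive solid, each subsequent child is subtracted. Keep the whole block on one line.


difference() { translate([459, 424, 0]) cube([4380, 193, 2820]); translate([2219, 424, 0]) cube([825, 193, 1995]); }
translate([459, 4561, 0]) cube([4380, 193, 2820]);
translate([459, 617, 0]) cube([193, 3944, 2820]);
translate([4646, 617, 0]) cube([193, 3944, 2820]);


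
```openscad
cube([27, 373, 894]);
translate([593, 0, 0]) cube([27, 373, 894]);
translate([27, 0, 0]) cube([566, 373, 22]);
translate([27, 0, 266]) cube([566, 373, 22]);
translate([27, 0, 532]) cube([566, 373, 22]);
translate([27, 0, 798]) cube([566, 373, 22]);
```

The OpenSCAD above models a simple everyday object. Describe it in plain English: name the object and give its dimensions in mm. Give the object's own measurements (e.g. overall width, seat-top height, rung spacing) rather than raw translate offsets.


An open bookshelf. Two side panels, each 27 mm thick, 373 mm deep and 894 mm tall, stand 620 mm apart (outside-to-outside). Between them sit 4 shelves, each 22 mm thick and 373 mm deep, spanning the full gap between the sides. The bottom shelf rests on the floor (its underside at z = 0) and the clear gap between one shelf's top and the next shelf's underside is 244 mm.


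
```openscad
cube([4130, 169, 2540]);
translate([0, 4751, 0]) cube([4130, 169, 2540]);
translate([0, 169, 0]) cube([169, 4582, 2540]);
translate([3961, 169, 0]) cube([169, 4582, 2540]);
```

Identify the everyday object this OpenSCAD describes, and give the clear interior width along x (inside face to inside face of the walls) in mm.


A house (or room) frame. The interior width is 3792 mm.

Four 2540 mm walls enclosing a rectangle with no floor or roof — a room or house frame. Outside width is 4130 mm and wall thickness is 169 mm, so the interior width is 4130 − 2 × 169 = 3792 mm.


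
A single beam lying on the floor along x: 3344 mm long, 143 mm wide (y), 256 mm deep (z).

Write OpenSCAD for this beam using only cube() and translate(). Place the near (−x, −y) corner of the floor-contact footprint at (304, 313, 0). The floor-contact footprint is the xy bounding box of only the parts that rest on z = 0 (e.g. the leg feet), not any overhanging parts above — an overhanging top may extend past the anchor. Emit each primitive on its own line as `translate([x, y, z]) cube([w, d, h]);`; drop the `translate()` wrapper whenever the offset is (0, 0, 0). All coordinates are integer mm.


translate([304, 313, 0]) cube([3344, 143, 256]);


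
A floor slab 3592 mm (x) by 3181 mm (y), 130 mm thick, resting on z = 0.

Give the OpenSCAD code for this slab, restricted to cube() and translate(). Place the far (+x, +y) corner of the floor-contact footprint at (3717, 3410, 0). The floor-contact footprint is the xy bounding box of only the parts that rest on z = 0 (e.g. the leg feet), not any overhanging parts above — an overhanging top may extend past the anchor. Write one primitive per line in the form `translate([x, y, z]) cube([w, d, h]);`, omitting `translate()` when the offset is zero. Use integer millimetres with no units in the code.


translate([125, 229, 0]) cube([3592, 3181, 130]);


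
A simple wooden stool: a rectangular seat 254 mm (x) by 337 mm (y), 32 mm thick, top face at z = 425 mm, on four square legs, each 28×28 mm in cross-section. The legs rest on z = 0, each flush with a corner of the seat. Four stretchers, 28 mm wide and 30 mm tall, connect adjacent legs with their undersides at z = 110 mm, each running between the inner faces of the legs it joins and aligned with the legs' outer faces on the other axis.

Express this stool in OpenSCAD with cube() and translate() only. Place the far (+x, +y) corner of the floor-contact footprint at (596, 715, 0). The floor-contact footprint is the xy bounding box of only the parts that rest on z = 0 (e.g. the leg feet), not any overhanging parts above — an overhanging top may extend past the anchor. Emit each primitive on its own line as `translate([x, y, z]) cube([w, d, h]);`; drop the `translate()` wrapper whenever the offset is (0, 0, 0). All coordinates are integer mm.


translate([342, 378, 393]) cube([254, 337, 32]);
translate([342, 378, 0]) cube([28, 28, 393]);
translate([568, 378, 0]) cube([28, 28, 393]);
translate([342, 687, 0]) cube([28, 28, 393]);
translate([568, 687, 0]) cube([28, 28, 393]);
translate([370, 378, 110]) cube([198, 28, 30]);
translate([370, 687, 110]) cube([198, 28, 30]);
translate([342, 406, 110]) cube([28, 281, 30]);
translate([568, 406, 110]) cube([28, 281, 30]);


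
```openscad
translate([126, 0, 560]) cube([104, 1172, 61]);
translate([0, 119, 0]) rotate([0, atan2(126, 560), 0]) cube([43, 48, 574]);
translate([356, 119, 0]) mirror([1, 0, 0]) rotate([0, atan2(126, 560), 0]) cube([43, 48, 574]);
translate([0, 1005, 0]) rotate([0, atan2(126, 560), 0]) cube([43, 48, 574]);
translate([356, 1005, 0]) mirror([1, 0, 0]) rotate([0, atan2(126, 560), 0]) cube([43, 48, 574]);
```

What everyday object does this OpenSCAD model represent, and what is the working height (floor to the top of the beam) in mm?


A sawhorse. The overall height is 621 mm.

A beam across two mirrored pairs of raked legs — a sawhorse. The beam's underside is at z = 560 (matching the legs' vertical rise in atan2(126, 560)) and the beam is 61 mm tall, so its top is at 560 + 61 = 621 mm. The raked legs top out at the beam's underside, so that is the highest point.


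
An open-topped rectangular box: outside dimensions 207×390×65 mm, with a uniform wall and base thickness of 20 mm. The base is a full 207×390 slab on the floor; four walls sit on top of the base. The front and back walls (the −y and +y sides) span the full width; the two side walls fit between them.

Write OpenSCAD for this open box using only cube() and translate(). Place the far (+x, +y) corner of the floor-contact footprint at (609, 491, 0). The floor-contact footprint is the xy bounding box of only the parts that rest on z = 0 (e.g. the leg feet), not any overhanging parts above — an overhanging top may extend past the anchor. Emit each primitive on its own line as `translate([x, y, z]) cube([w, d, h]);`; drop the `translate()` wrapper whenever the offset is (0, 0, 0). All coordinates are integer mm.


translate([402, 101, 0]) cube([207, 390, 20]);
translate([402, 101, 20]) cube([207, 20, 45]);
translate([402, 471, 20]) cube([207, 20, 45]);
translate([402, 121, 20]) cube([20, 350, 45]);
translate([589, 121, 20]) cube([20, 350, 45]);


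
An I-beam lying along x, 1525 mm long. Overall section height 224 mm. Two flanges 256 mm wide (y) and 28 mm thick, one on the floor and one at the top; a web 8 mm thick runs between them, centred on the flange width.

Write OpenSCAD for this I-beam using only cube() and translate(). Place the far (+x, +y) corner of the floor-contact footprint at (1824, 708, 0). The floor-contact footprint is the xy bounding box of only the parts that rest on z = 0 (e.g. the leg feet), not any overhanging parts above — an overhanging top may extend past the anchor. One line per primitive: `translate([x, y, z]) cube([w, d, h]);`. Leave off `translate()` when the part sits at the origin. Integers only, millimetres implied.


translate([299, 452, 0]) cube([1525, 256, 28]);
translate([299, 576, 28]) cube([1525, 8, 168]);
translate([299, 452, 196]) cube([1525, 256, 28]);


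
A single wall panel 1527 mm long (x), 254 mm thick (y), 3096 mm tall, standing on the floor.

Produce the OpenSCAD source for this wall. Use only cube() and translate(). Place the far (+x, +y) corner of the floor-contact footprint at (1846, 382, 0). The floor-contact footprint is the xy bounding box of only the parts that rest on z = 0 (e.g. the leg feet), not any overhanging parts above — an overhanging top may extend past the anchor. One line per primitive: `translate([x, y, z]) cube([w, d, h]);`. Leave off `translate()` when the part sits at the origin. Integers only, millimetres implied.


translate([319, 128, 0]) cube([1527, 254, 3096]);


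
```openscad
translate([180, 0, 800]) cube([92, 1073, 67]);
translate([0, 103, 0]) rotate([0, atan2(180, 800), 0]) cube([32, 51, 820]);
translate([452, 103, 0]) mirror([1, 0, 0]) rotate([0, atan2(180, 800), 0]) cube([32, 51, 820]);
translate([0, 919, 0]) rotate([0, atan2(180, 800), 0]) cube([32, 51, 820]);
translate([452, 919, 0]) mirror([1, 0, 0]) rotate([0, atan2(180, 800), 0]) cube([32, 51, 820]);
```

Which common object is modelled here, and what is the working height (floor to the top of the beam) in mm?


A sawhorse. The overall height is 867 mm.

A beam across two mirrored pairs of raked legs — a sawhorse. The beam's underside is at z = 800 (matching the legs' vertical rise in atan2(180, 800)) and the beam is 67 mm tall, so its top is at 800 + 67 = 867 mm. The raked legs top out at the beam's underside, so that is the highest point.


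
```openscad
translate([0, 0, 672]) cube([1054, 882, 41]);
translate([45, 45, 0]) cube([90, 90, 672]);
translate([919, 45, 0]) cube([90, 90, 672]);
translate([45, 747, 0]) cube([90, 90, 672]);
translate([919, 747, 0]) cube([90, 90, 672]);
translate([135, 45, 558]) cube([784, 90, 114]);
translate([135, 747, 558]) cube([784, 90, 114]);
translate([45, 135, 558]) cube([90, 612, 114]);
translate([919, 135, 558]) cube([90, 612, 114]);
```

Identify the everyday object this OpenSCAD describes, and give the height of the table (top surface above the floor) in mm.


A table. The table height is 713 mm.

A 1054×882×41 slab sits at z = 672 on four 90 mm square posts — a table. The top surface is at 672 + 41 = 713 mm.


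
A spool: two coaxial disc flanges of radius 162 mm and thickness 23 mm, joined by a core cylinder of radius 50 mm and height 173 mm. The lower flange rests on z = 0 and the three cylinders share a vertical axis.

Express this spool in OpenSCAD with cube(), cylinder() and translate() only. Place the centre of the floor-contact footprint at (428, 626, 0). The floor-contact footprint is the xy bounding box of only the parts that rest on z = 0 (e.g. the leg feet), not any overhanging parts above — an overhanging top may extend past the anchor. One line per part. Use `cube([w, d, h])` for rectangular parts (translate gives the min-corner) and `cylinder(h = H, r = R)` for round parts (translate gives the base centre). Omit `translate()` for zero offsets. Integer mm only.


translate([428, 626, 0]) cylinder(h = 23, r = 162);
translate([428, 626, 23]) cylinder(h = 173, r = 50);
translate([428, 626, 196]) cylinder(h = 23, r = 162);


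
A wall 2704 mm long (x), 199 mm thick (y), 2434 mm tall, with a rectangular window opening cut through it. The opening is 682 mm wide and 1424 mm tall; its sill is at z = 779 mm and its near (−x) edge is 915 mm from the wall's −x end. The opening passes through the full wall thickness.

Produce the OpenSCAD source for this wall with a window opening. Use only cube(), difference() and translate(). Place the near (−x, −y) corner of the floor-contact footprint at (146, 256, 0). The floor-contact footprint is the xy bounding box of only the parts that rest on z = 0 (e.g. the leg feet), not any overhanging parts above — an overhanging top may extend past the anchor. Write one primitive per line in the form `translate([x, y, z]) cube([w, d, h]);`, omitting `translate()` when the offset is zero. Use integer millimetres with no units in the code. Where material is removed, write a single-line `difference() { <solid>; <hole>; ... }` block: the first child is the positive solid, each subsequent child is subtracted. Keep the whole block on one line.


difference() { translate([146, 256, 0]) cube([2704, 199, 2434]); translate([1061, 256, 779]) cube([682, 199, 1424]); }


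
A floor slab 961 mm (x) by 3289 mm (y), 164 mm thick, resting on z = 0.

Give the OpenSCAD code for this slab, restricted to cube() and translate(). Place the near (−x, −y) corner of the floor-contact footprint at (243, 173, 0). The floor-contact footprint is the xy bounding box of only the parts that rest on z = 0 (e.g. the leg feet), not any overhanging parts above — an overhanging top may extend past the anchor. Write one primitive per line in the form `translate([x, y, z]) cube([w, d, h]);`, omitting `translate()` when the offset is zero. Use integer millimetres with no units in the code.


translate([243, 173, 0]) cube([961, 3289, 164]);


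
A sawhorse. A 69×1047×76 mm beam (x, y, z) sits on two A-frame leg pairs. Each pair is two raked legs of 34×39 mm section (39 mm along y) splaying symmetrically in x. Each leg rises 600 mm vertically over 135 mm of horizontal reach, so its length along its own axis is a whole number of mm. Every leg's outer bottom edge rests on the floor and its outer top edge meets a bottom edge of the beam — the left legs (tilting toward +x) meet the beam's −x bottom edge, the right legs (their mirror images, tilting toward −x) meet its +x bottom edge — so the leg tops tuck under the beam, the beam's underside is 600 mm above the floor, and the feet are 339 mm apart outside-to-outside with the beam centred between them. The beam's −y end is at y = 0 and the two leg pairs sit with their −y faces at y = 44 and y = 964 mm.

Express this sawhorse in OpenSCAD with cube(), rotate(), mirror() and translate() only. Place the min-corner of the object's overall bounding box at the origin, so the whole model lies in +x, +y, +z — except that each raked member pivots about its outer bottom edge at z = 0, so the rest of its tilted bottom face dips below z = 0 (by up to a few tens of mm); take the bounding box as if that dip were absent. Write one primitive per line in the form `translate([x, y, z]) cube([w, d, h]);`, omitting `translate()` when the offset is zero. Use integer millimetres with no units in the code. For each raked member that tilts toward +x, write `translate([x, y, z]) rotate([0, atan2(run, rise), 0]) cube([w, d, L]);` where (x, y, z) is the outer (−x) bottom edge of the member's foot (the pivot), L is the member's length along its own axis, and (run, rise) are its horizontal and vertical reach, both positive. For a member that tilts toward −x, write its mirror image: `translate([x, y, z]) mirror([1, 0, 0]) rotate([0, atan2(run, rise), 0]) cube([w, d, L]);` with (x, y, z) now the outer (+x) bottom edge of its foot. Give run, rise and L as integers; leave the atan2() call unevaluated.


translate([135, 0, 600]) cube([69, 1047, 76]);
translate([0, 44, 0]) rotate([0, atan2(135, 600), 0]) cube([34, 39, 615]);
translate([339, 44, 0]) mirror([1, 0, 0]) rotate([0, atan2(135, 600), 0]) cube([34, 39, 615]);
translate([0, 964, 0]) rotate([0, atan2(135, 600), 0]) cube([34, 39, 615]);
translate([339, 964, 0]) mirror([1, 0, 0]) rotate([0, atan2(135, 600), 0]) cube([34, 39, 615]);


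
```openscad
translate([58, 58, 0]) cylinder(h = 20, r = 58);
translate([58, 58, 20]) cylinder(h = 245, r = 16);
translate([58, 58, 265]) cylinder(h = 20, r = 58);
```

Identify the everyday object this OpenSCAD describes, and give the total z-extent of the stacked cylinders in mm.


A spool. The overall height is 285 mm.

Three coaxial cylinders, large–small–large — a spool. Two 20 mm flanges and a 245 mm core give 20 + 245 + 20 = 285 mm.


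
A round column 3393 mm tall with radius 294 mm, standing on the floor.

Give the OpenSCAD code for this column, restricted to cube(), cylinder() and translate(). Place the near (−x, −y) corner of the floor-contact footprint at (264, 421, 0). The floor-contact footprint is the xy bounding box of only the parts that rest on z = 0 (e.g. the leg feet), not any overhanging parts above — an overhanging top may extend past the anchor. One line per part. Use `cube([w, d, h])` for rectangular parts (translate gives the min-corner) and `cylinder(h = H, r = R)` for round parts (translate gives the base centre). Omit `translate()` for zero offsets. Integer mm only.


translate([558, 715, 0]) cylinder(h = 3393, r = 294);


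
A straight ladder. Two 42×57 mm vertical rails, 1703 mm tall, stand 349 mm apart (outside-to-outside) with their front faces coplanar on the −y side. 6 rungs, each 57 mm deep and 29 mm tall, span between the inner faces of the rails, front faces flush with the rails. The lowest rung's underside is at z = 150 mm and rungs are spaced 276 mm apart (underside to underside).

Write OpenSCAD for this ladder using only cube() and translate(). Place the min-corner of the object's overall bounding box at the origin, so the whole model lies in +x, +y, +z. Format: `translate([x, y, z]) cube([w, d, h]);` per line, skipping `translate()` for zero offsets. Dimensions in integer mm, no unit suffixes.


cube([42, 57, 1703]);
translate([307, 0, 0]) cube([42, 57, 1703]);
translate([42, 0, 150]) cube([265, 57, 29]);
translate([42, 0, 426]) cube([265, 57, 29]);
translate([42, 0, 702]) cube([265, 57, 29]);
translate([42, 0, 978]) cube([265, 57, 29]);
translate([42, 0, 1254]) cube([265, 57, 29]);
translate([42, 0, 1530]) cube([265, 57, 29]);


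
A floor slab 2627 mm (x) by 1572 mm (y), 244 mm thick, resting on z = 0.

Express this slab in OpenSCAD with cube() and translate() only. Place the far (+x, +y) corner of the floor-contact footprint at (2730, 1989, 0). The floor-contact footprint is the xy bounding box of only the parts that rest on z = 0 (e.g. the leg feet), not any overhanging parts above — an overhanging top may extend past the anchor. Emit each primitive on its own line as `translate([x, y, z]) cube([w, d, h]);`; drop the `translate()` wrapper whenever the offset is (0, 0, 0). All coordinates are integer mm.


translate([103, 417, 0]) cube([2627, 1572, 244]);


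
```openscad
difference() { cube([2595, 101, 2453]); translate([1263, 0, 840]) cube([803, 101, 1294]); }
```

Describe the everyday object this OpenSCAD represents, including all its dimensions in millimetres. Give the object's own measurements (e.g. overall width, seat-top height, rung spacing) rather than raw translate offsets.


A wall 2595 mm long (x), 101 mm thick (y), 2453 mm tall, with a rectangular window opening cut through it. The opening is 803 mm wide and 1294 mm tall; its sill is at z = 840 mm and its near (−x) edge is 1263 mm from the wall's −x end. The opening passes through the full wall thickness.


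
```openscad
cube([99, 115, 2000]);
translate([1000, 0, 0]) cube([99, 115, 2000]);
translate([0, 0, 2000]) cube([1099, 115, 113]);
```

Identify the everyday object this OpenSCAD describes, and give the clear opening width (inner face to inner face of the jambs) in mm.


A door frame. The clear opening width is 901 mm.

Two 2000 mm tall posts with a header on top — a door frame. The left jamb is 99 mm wide at x = 0; the right jamb starts at x = 1000. The clear opening is 1000 − 99 = 901 mm.


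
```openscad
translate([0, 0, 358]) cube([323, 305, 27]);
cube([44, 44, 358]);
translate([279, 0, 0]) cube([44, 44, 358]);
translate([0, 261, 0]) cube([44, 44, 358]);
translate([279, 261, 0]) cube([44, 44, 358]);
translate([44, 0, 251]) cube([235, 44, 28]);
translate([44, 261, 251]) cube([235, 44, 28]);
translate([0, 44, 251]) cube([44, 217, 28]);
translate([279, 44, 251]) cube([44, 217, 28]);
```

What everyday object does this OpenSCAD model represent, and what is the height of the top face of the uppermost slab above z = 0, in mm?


A stool. The seat height is 385 mm.

A 323×305×27 slab at z = 358 on four corner posts — a stool. The seat top is 358 + 27 = 385 mm.


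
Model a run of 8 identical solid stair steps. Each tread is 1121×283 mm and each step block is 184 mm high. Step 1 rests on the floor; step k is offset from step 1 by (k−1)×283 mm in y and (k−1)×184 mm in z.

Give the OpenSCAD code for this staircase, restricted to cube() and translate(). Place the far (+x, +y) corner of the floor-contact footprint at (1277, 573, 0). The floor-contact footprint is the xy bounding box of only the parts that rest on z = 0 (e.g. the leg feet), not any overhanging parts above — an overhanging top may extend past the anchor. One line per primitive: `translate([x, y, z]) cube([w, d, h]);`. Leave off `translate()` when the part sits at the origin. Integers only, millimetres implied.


translate([156, 290, 0]) cube([1121, 283, 184]);
translate([156, 573, 184]) cube([1121, 283, 184]);
translate([156, 856, 368]) cube([1121, 283, 184]);
translate([156, 1139, 552]) cube([1121, 283, 184]);
translate([156, 1422, 736]) cube([1121, 283, 184]);
translate([156, 1705, 920]) cube([1121, 283, 184]);
translate([156, 1988, 1104]) cube([1121, 283, 184]);
translate([156, 2271, 1288]) cube([1121, 283, 184]);


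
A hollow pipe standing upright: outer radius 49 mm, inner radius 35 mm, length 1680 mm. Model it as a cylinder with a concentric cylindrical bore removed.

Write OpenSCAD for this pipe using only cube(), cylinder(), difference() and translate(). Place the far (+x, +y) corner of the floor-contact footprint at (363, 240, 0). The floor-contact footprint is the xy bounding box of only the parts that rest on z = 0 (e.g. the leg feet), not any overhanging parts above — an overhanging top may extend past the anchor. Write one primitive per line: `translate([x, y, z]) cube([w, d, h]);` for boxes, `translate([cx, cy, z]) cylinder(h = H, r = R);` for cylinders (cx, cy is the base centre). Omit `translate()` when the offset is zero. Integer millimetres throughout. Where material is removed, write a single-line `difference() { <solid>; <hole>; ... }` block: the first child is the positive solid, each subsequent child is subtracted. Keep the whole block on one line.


difference() { translate([314, 191, 0]) cylinder(h = 1680, r = 49); translate([314, 191, 0]) cylinder(h = 1680, r = 35); }


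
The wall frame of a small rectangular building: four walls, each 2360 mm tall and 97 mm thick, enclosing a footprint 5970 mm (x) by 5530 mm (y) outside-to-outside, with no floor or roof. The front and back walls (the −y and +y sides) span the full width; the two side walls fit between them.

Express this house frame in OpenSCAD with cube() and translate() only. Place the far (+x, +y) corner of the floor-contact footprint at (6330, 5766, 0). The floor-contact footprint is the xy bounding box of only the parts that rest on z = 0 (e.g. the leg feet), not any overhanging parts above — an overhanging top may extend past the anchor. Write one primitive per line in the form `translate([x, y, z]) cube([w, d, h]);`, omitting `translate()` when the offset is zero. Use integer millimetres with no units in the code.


translate([360, 236, 0]) cube([5970, 97, 2360]);
translate([360, 5669, 0]) cube([5970, 97, 2360]);
translate([360, 333, 0]) cube([97, 5336, 2360]);
translate([6233, 333, 0]) cube([97, 5336, 2360]);


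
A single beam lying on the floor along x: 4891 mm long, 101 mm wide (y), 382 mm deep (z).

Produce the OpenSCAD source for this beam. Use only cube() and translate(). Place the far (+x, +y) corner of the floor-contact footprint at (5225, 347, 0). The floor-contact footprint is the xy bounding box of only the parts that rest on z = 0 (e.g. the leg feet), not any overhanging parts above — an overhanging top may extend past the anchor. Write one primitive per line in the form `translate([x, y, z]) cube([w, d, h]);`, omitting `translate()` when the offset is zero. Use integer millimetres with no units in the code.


translate([334, 246, 0]) cube([4891, 101, 382]);


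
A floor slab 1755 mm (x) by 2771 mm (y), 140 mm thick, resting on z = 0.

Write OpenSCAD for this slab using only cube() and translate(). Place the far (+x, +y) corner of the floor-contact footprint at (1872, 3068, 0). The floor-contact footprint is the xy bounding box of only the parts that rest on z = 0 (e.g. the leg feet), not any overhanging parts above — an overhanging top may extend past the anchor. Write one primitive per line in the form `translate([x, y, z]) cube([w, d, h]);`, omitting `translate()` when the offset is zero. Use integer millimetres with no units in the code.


translate([117, 297, 0]) cube([1755, 2771, 140]);


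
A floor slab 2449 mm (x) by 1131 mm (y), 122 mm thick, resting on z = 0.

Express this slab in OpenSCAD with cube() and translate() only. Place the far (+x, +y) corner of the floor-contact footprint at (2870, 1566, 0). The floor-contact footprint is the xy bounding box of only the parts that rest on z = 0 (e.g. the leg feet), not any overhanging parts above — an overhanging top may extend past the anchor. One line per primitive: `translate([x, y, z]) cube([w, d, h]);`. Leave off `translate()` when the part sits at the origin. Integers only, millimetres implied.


translate([421, 435, 0]) cube([2449, 1131, 122]);


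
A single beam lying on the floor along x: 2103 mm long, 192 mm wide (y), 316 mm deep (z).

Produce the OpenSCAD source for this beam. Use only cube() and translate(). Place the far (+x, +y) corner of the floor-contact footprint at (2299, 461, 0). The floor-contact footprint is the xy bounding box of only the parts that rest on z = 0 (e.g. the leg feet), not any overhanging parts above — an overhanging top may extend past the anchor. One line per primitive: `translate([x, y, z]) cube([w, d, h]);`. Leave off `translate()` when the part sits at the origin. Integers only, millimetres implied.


translate([196, 269, 0]) cube([2103, 192, 316]);


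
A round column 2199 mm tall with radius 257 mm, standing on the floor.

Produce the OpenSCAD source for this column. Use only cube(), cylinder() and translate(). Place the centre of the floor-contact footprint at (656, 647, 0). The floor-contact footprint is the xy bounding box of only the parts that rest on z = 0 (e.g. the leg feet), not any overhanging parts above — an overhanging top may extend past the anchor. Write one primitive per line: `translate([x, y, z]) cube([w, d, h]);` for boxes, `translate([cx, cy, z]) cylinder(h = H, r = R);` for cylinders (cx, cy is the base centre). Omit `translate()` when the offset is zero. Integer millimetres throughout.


translate([656, 647, 0]) cylinder(h = 2199, r = 257);


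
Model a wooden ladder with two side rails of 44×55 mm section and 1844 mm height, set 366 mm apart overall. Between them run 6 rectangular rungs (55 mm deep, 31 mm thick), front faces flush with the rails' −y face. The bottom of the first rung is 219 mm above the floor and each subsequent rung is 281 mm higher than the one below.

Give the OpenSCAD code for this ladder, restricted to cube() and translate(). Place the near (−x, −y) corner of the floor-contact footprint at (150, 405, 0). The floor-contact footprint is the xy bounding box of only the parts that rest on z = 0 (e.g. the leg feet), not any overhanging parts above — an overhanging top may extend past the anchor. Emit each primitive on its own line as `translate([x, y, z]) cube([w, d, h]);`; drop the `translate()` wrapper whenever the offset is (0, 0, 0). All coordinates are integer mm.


translate([150, 405, 0]) cube([44, 55, 1844]);
translate([472, 405, 0]) cube([44, 55, 1844]);
translate([194, 405, 219]) cube([278, 55, 31]);
translate([194, 405, 500]) cube([278, 55, 31]);
translate([194, 405, 781]) cube([278, 55, 31]);
translate([194, 405, 1062]) cube([278, 55, 31]);
translate([194, 405, 1343]) cube([278, 55, 31]);
translate([194, 405, 1624]) cube([278, 55, 31]);
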